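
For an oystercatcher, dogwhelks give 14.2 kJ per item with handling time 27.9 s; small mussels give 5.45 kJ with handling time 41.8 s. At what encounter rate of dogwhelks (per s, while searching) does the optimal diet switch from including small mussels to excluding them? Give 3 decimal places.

The zero-one rule: include small mussels iff E₂/h₂ > λE₁/(1+λh₁). Equality gives the switch point.
λE₁h₂ = E₂ + λE₂h₁ ⇒ λ = E₂/(E₁h₂ − E₂h₁) = 5.45/(593.6 − 152.1) = 0.01234 per s.

0.012 per s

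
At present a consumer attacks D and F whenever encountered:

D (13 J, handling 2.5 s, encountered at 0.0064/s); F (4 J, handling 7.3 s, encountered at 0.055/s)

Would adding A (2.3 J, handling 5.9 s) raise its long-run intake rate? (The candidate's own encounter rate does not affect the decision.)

Yes

Intake rate on the current diet: R = (0.0064×13 + 0.055×4) / (1 + 0.0064×2.5 + 0.055×7.3) = 0.3032/1.417 = 0.2139 J/s.
A: E/h = 2.3/5.9 = 0.3898 J/s.
Since 0.3898 > R, including A increases the long-run rate.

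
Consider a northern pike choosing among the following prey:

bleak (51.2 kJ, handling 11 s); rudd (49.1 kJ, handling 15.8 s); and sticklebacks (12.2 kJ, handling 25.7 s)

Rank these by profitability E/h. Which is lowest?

Profitability E/h (kJ/s): bleak = 51.2/11 = 4.65, rudd = 49.1/15.8 = 3.11, sticklebacks = 12.2/25.7 = 0.475.
Ranked: bleak > rudd > sticklebacks.

sticklebacks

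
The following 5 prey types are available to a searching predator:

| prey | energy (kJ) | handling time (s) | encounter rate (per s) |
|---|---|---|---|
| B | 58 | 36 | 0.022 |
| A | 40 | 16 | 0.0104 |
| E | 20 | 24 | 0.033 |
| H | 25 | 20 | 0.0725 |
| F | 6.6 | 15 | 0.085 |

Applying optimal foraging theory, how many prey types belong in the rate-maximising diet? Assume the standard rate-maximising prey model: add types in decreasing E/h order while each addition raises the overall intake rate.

3

Rank by E/h (kJ/s): A 2.5, B 1.61, H 1.25, E 0.833, F 0.44. Include each in turn until the next type's E/h falls below the running intake rate.
Rate on top 1: 0.3567. B: 1.61 > 0.3567 → include.
Rate on top 2: 0.864. H: 1.25 > 0.864 → include.
Rate on top 3: 1.028. E: 0.833 < 1.028 → exclude; stop.
Optimal diet: A, B, H — 3 of 5 types.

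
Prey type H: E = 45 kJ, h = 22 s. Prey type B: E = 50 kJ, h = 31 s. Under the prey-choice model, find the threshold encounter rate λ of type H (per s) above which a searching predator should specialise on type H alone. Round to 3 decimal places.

Drop type B once their profitability E₂/h₂ falls below the rate achievable on type H alone: E₂/h₂ = λE₁/(1 + λh₁).
Solve for λ: λE₁h₂ = E₂(1 + λh₁) → λ(E₁h₂ − E₂h₁) = E₂ → λ = E₂/(E₁h₂ − E₂h₁).
λ = 50/(45×31 − 50×22) = 50/295 = 0.1695 per s.

0.169 per s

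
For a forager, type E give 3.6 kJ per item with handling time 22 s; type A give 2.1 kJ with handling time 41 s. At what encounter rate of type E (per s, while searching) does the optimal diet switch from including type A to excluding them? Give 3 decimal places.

At the threshold, the rate on type E alone equals the profitability of type A: λ·3.6/(1 + λ·22) = 2.1/41 = 0.05122.
Rearranging, λ(3.6 − 0.05122×22) = 0.05122, so λ = 0.05122/2.473 = 0.02071 per s.

0.021 per s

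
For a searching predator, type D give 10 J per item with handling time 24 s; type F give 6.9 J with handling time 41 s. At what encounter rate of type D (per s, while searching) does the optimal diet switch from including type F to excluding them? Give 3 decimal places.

0.028 per s

Drop type F once their profitability E₂/h₂ falls below the rate achievable on type D alone: E₂/h₂ = λE₁/(1 + λh₁).
Solve for λ: λE₁h₂ = E₂(1 + λh₁) → λ(E₁h₂ − E₂h₁) = E₂ → λ = E₂/(E₁h₂ − E₂h₁).
λ = 6.9/(10×41 − 6.9×24) = 6.9/244.4 = 0.02823 per s.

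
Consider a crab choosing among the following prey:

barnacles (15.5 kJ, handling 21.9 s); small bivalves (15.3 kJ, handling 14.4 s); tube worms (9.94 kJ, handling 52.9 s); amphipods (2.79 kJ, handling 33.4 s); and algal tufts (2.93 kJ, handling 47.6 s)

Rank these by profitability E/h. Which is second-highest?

In descending order of E/h:
small bivalves: 15.3/14.4 = 1.06 kJ/s
barnacles: 15.5/21.9 = 0.708 kJ/s
tube worms: 9.94/52.9 = 0.188 kJ/s
amphipods: 2.79/33.4 = 0.0835 kJ/s
algal tufts: 2.93/47.6 = 0.0616 kJ/s

barnacles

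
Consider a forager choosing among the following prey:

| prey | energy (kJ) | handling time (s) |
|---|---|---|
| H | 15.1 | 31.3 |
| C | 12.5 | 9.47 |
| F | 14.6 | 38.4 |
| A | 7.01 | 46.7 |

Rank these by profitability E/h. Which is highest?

C

In descending order of E/h:
C: 12.5/9.47 = 1.32 kJ/s
H: 15.1/31.3 = 0.482 kJ/s
F: 14.6/38.4 = 0.38 kJ/s
A: 7.01/46.7 = 0.15 kJ/s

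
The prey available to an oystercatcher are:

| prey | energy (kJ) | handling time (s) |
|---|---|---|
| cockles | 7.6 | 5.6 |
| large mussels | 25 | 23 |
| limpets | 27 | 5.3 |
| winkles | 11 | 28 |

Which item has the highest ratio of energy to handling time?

Profitability E/h (kJ/s): cockles = 7.6/5.6 = 1.36, large mussels = 25/23 = 1.09, limpets = 27/5.3 = 5.09, winkles = 11/28 = 0.393.
Ranked: limpets > cockles > large mussels > winkles.

limpets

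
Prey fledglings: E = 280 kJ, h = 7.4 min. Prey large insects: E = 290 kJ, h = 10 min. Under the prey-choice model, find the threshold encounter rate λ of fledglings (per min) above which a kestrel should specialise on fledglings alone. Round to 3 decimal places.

Drop large insects once their profitability E₂/h₂ falls below the rate achievable on fledglings alone: E₂/h₂ = λE₁/(1 + λh₁).
Solve for λ: λE₁h₂ = E₂(1 + λh₁) → λ(E₁h₂ − E₂h₁) = E₂ → λ = E₂/(E₁h₂ − E₂h₁).
λ = 290/(280×10 − 290×7.4) = 290/654 = 0.4434 per min.

0.443 per min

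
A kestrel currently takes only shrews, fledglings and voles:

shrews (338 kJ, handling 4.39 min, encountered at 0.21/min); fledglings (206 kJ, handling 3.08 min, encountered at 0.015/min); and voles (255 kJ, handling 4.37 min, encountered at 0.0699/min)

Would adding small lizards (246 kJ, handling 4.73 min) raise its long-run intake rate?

Intake rate on the current diet: R = (0.21×338 + 0.015×206 + 0.0699×255) / (1 + 0.21×4.39 + 0.015×3.08 + 0.0699×4.37) = 91.89/2.274 = 40.42 kJ/min.
Profitability of small lizards: 246/4.73 = 52.01 kJ/min.
Since 52.01 > R, including small lizards increases the long-run rate.

Yes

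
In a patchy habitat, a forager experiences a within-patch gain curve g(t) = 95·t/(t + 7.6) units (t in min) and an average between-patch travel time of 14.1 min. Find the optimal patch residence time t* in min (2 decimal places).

Optimal t* satisfies g'(t*) = g(t*)/(T + t*).
g'(t) = 95·7.6/(t + 7.6)². Setting 95·7.6/(t+7.6)² = 95t/[(t+7.6)(14.1+t)] gives 7.6(14.1+t) = t(t+7.6), so t² = 7.6×14.1 = 107.2.
t* = √107.2 = 10.35 min.

10.35 min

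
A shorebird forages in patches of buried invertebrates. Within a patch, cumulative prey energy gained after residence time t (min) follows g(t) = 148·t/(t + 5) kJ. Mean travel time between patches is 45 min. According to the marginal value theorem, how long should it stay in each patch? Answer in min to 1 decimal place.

Optimal t* satisfies g'(t*) = g(t*)/(T + t*).
g'(t) = 148·5/(t + 5)². Setting 148·5/(t+5)² = 148t/[(t+5)(45+t)] gives 5(45+t) = t(t+5), so t² = 5×45 = 225.
t* = √225 = 15 min.

15.0 min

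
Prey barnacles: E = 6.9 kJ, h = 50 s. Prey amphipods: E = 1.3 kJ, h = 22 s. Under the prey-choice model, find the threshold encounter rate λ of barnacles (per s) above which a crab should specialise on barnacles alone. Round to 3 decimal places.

0.015 per s

At the threshold, the rate on barnacles alone equals the profitability of amphipods: λ·6.9/(1 + λ·50) = 1.3/22 = 0.05909.
Rearranging, λ(6.9 − 0.05909×50) = 0.05909, so λ = 0.05909/3.945 = 0.01498 per s.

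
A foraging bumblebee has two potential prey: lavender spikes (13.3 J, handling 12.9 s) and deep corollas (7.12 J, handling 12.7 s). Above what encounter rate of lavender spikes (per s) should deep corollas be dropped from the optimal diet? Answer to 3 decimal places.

At the threshold, the rate on lavender spikes alone equals the profitability of deep corollas: λ·13.3/(1 + λ·12.9) = 7.12/12.7 = 0.5606.
Rearranging, λ(13.3 − 0.5606×12.9) = 0.5606, so λ = 0.5606/6.068 = 0.09239 per s.

0.092 per s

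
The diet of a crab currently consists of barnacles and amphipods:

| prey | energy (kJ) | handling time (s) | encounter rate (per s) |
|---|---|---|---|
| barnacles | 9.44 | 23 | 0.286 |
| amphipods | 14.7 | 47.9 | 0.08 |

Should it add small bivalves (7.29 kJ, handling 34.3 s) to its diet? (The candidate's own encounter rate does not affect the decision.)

Intake rate on the current diet: R = (0.286×9.44 + 0.08×14.7) / (1 + 0.286×23 + 0.08×47.9) = 3.876/11.41 = 0.3397 kJ/s.
small bivalves: E/h = 7.29/34.3 = 0.2125 kJ/s.
0.2125 < 0.3397, so adding small bivalves would lower the average — exclude it.

No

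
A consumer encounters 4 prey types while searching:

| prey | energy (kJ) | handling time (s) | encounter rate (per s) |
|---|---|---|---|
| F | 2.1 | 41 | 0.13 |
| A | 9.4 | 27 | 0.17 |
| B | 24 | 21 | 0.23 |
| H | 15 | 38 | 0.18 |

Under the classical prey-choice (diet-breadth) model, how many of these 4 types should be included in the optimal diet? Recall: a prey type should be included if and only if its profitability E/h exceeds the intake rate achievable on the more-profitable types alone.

E/h in descending order: B 1.14, H 0.395, A 0.348, F 0.0512 kJ/s. The optimal diet is the largest prefix of this list for which every included type satisfies E_i/h_i > R on the types above it.
Rate on top 1: 0.9468. H: 0.395 < 0.9468 → exclude; stop.
Optimal diet: B — 1 of 4 types.

1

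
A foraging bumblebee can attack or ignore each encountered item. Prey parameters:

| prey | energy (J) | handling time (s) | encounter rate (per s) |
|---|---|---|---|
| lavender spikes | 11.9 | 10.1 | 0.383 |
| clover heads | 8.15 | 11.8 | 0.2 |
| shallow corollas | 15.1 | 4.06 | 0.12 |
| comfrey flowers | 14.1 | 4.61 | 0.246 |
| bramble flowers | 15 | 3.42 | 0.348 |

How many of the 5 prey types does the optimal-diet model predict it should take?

Rank by E/h (J/s): bramble flowers 4.39, shallow corollas 3.72, comfrey flowers 3.06, lavender spikes 1.18, clover heads 0.691. Include each in turn until the next type's E/h falls below the running intake rate.
Rate on top 1: 2.383. shallow corollas: 3.72 > 2.383 → include.
Rate on top 2: 2.626. comfrey flowers: 3.06 > 2.626 → include.
Rate on top 3: 2.755. lavender spikes: 1.18 < 2.755 → exclude; stop.
Optimal diet: bramble flowers, shallow corollas, comfrey flowers — 3 of 5 types.

3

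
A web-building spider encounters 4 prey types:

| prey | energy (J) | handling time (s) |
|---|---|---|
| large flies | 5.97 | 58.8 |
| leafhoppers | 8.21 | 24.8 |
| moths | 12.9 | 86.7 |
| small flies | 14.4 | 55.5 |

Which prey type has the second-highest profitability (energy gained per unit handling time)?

small flies

Profitability E/h (J/s): large flies = 5.97/58.8 = 0.102, leafhoppers = 8.21/24.8 = 0.331, moths = 12.9/86.7 = 0.149, small flies = 14.4/55.5 = 0.259.
Ranked: leafhoppers > small flies > moths > large flies.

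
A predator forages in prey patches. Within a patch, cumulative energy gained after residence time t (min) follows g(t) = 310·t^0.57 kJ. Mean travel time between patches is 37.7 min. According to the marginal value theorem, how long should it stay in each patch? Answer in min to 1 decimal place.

50.0 min

Optimal t* satisfies g'(t*) = g(t*)/(T + t*).
g'(t) = 0.57·310·t^-0.43. Setting 0.57·310·t^-0.43 = 310·t^0.57/(37.7+t) gives 0.57(37.7+t) = t, so 0.43·t = 0.57×37.7.
t* = 0.57×37.7/0.43 = 49.97 min.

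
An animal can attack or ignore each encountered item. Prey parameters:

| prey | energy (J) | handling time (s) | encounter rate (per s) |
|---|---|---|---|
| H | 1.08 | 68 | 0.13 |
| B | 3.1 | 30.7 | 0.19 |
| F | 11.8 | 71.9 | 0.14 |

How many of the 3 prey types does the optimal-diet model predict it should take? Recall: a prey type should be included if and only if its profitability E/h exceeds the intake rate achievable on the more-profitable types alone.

1

Rank by E/h (J/s): F 0.164, B 0.101, H 0.0159. Include each in turn until the next type's E/h falls below the running intake rate.
Rate on top 1: 0.1493. B: 0.101 < 0.1493 → exclude; stop.
Optimal diet: F — 1 of 3 types.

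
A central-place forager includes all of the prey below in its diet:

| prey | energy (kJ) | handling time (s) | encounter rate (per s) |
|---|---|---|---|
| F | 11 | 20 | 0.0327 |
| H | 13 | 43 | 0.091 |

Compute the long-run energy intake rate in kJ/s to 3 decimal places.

0.277 kJ/s

R = (0.0327×11 + 0.091×13) / (1 + 0.0327×20 + 0.091×43) = 1.543/5.567 = 0.2771 kJ/s.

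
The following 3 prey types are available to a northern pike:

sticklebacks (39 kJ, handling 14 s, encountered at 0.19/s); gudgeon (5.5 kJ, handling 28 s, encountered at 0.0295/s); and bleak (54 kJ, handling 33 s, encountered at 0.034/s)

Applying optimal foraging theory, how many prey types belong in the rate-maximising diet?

1

Rank by E/h (kJ/s): sticklebacks 2.79, bleak 1.64, gudgeon 0.196. Include each in turn until the next type's E/h falls below the running intake rate.
Rate on top 1: 2.025. bleak: 1.64 < 2.025 → exclude; stop.
Optimal diet: sticklebacks — 1 of 3 types.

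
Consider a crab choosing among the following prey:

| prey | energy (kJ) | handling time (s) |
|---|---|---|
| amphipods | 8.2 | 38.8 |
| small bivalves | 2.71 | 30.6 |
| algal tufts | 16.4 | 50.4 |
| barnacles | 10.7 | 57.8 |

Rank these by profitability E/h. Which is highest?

In descending order of E/h:
algal tufts: 16.4/50.4 = 0.325 kJ/s
amphipods: 8.2/38.8 = 0.211 kJ/s
barnacles: 10.7/57.8 = 0.185 kJ/s
small bivalves: 2.71/30.6 = 0.0886 kJ/s

algal tufts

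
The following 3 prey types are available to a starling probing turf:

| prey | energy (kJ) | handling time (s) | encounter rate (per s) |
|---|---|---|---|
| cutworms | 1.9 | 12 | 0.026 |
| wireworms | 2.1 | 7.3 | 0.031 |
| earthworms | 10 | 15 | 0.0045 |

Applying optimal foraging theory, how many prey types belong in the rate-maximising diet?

Profitabilities (E/h, kJ/s): earthworms 0.667, wireworms 0.288, cutworms 0.158. Add prey in this order while the next type's profitability exceeds the intake rate on those already taken.
Rate on top 1: 0.04215. wireworms: 0.288 > 0.04215 → include.
Rate on top 2: 0.0851. cutworms: 0.158 > 0.0851 → include.
Optimal diet: earthworms, wireworms, cutworms — 3 of 3 types.

3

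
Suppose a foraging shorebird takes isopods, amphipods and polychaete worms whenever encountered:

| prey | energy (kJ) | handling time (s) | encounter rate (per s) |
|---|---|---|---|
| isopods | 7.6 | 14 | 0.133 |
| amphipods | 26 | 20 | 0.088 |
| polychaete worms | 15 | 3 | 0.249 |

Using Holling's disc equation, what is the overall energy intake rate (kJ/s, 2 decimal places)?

R = (0.133×7.6 + 0.088×26 + 0.249×15) / (1 + 0.133×14 + 0.088×20 + 0.249×3) = 7.034/5.369 = 1.31 kJ/s.

1.31 kJ/s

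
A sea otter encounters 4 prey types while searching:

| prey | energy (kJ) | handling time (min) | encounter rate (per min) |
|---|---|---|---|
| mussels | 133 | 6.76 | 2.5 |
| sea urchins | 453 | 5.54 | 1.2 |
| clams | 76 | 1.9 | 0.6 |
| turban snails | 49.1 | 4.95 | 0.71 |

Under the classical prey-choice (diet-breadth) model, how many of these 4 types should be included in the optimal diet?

E/h in descending order: sea urchins 81.8, clams 40, mussels 19.7, turban snails 9.92 kJ/min. The optimal diet is the largest prefix of this list for which every included type satisfies E_i/h_i > R on the types above it.
Rate on top 1: 71.08. clams: 40 < 71.08 → exclude; stop.
Optimal diet: sea urchins — 1 of 4 types.

1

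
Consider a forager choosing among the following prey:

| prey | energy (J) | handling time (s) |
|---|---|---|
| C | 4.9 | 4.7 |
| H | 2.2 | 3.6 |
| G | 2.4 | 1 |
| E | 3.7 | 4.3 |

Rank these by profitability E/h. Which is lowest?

H

In descending order of E/h:
G: 2.4/1 = 2.4 J/s
C: 4.9/4.7 = 1.04 J/s
E: 3.7/4.3 = 0.86 J/s
H: 2.2/3.6 = 0.611 J/s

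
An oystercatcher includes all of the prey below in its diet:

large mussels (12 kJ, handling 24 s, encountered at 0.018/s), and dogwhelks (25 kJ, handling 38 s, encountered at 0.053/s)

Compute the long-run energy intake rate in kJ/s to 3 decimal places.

0.447 kJ/s

R = Σλ_iE_i / (1 + Σλ_ih_i)
Numerator: 0.018×12 + 0.053×25 = 1.541
Denominator: 1 + 0.018×24 + 0.053×38 = 3.446
R = 1.541/3.446 = 0.4472 kJ/s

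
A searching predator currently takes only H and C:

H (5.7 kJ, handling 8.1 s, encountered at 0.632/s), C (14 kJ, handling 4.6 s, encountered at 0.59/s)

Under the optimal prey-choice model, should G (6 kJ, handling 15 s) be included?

On H and C alone, R = ΣλE/(1+Σλh) = 11.86/8.833 = 1.343 kJ/s.
Profitability of G: 6/15 = 0.4 kJ/s.
Since 0.4 < R, time spent handling G is better spent searching.

No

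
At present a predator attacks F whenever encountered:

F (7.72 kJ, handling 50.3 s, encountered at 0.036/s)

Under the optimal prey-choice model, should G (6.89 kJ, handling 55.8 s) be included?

Yes

On F alone, R = ΣλE/(1+Σλh) = 0.2779/2.811 = 0.09888 kJ/s.
Profitability of G: 6.89/55.8 = 0.1235 kJ/s.
Since 0.1235 > R, including G increases the long-run rate.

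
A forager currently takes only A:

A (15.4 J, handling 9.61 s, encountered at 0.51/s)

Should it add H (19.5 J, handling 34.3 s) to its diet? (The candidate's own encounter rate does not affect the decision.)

No

On A alone, R = ΣλE/(1+Σλh) = 7.854/5.901 = 1.331 J/s.
Profitability of H: 19.5/34.3 = 0.5685 J/s.
Since 0.5685 < R, time spent handling H is better spent searching.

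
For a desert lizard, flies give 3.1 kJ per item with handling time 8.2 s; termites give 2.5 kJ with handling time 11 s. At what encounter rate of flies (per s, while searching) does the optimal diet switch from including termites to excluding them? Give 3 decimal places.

At the threshold, the rate on flies alone equals the profitability of termites: λ·3.1/(1 + λ·8.2) = 2.5/11 = 0.2273.
Rearranging, λ(3.1 − 0.2273×8.2) = 0.2273, so λ = 0.2273/1.236 = 0.1838 per s.

0.184 per s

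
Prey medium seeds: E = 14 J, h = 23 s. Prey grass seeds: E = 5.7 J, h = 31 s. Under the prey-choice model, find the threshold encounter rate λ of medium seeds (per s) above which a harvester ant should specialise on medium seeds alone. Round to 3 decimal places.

At the threshold, the rate on medium seeds alone equals the profitability of grass seeds: λ·14/(1 + λ·23) = 5.7/31 = 0.1839.
Rearranging, λ(14 − 0.1839×23) = 0.1839, so λ = 0.1839/9.771 = 0.01882 per s.

0.019 per s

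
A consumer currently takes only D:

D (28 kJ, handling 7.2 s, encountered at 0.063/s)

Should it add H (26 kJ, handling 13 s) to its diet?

On D alone, R = ΣλE/(1+Σλh) = 1.764/1.454 = 1.214 kJ/s.
Profitability of H: 26/13 = 2 kJ/s.
Since 2 > R, including H increases the long-run rate.

Yes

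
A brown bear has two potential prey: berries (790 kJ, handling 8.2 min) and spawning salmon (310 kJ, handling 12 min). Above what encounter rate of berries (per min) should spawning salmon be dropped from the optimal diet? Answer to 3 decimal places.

At the threshold, the rate on berries alone equals the profitability of spawning salmon: λ·790/(1 + λ·8.2) = 310/12 = 25.83.
Rearranging, λ(790 − 25.83×8.2) = 25.83, so λ = 25.83/578.2 = 0.04468 per min.

0.045 per min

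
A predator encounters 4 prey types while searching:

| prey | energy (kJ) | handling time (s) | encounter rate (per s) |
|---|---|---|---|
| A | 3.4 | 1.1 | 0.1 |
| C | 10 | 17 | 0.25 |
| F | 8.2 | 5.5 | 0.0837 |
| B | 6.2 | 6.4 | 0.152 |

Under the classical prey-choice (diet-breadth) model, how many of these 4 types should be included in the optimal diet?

3

Rank by E/h (kJ/s): A 3.09, F 1.49, B 0.969, C 0.588. Include each in turn until the next type's E/h falls below the running intake rate.
Rate on top 1: 0.3063. F: 1.49 > 0.3063 → include.
Rate on top 2: 0.6536. B: 0.969 > 0.6536 → include.
Rate on top 3: 0.7741. C: 0.588 < 0.7741 → exclude; stop.
Optimal diet: A, F, B — 3 of 4 types.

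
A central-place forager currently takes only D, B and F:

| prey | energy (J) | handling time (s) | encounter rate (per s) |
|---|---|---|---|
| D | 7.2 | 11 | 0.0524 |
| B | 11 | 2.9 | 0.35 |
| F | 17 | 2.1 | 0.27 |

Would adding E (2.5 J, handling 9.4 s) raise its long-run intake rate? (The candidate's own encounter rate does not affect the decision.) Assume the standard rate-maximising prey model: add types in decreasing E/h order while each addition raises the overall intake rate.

No

Current rate: (0.0524×7.2 + 0.35×11 + 0.27×17)/(1 + 0.0524×11 + 0.35×2.9 + 0.27×2.1) = 2.792 J/s.
E: E/h = 2.5/9.4 = 0.266 J/s.
Since 0.266 < R, time spent handling E is better spent searching.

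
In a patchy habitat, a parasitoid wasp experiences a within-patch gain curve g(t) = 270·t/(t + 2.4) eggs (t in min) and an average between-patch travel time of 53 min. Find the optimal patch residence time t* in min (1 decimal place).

11.3 min

Maximise g(t)/(T+t): set derivative to zero → g'(t)(T+t) = g(t).
g'(t) = 270·2.4/(t + 2.4)². Setting 270·2.4/(t+2.4)² = 270t/[(t+2.4)(53+t)] gives 2.4(53+t) = t(t+2.4), so t² = 2.4×53 = 127.2.
t* = √127.2 = 11.28 min.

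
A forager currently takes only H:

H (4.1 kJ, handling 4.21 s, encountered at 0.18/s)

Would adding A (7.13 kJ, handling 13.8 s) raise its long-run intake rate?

Yes

Intake rate on the current diet: R = (0.18×4.1) / (1 + 0.18×4.21) = 0.738/1.758 = 0.4198 kJ/s.
Profitability of A: 7.13/13.8 = 0.5167 kJ/s.
0.5167 > 0.4198, so adding A raises the average — include it.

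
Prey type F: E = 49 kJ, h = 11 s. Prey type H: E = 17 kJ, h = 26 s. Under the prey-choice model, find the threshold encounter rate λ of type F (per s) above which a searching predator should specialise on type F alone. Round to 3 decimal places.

0.016 per s

At the threshold, the rate on type F alone equals the profitability of type H: λ·49/(1 + λ·11) = 17/26 = 0.6538.
Rearranging, λ(49 − 0.6538×11) = 0.6538, so λ = 0.6538/41.81 = 0.01564 per s.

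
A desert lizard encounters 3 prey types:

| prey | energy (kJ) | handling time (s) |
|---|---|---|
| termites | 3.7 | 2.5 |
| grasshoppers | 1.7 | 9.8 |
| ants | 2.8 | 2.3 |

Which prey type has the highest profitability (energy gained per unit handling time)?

In descending order of E/h:
termites: 3.7/2.5 = 1.48 kJ/s
ants: 2.8/2.3 = 1.22 kJ/s
grasshoppers: 1.7/9.8 = 0.173 kJ/s

termites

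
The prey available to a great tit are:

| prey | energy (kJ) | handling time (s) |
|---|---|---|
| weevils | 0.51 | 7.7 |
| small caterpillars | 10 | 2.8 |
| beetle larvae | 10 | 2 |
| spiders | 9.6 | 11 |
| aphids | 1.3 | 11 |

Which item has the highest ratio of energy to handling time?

Profitability E/h (kJ/s): weevils = 0.51/7.7 = 0.0662, small caterpillars = 10/2.8 = 3.57, beetle larvae = 10/2 = 5, spiders = 9.6/11 = 0.873, aphids = 1.3/11 = 0.118.
Ranked: beetle larvae > small caterpillars > spiders > aphids > weevils.

beetle larvae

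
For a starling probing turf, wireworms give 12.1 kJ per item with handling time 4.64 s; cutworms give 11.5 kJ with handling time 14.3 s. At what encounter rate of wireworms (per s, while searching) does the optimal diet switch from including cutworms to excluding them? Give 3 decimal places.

0.096 per s

The zero-one rule: include cutworms iff E₂/h₂ > λE₁/(1+λh₁). Equality gives the switch point.
λE₁h₂ = E₂ + λE₂h₁ ⇒ λ = E₂/(E₁h₂ − E₂h₁) = 11.5/(173 − 53.36) = 0.0961 per s.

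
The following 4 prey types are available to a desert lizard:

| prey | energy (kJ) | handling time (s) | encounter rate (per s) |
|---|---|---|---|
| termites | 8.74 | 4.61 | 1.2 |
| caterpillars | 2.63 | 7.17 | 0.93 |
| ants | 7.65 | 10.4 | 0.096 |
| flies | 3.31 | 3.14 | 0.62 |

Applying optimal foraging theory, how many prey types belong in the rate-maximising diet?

1

E/h in descending order: termites 1.9, flies 1.05, ants 0.736, caterpillars 0.367 kJ/s. The optimal diet is the largest prefix of this list for which every included type satisfies E_i/h_i > R on the types above it.
Rate on top 1: 1.606. flies: 1.05 < 1.606 → exclude; stop.
Optimal diet: termites — 1 of 4 types.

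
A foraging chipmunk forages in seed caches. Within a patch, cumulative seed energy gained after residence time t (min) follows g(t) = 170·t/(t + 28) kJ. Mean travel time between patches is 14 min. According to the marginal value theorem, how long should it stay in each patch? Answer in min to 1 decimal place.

19.8 min

Optimal t* satisfies g'(t*) = g(t*)/(T + t*).
g'(t) = 170·28/(t + 28)². Setting 170·28/(t+28)² = 170t/[(t+28)(14+t)] gives 28(14+t) = t(t+28), so t² = 28×14 = 392.
t* = √392 = 19.8 min.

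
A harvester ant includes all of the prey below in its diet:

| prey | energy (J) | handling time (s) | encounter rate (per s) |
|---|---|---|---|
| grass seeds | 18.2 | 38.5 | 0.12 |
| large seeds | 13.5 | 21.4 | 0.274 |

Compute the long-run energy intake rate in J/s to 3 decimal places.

0.512 J/s

R = Σλ_iE_i / (1 + Σλ_ih_i)
Numerator: 0.12×18.2 + 0.274×13.5 = 5.883
Denominator: 1 + 0.12×38.5 + 0.274×21.4 = 11.48
R = 5.883/11.48 = 0.5123 J/s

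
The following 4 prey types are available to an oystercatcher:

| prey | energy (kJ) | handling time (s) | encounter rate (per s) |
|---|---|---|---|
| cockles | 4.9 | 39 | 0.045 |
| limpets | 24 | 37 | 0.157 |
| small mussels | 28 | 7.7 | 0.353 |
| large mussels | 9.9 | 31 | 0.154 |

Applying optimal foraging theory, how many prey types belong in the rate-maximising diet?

1

E/h in descending order: small mussels 3.64, limpets 0.649, large mussels 0.319, cockles 0.126 kJ/s. The optimal diet is the largest prefix of this list for which every included type satisfies E_i/h_i > R on the types above it.
Rate on top 1: 2.658. limpets: 0.649 < 2.658 → exclude; stop.
Optimal diet: small mussels — 1 of 4 types.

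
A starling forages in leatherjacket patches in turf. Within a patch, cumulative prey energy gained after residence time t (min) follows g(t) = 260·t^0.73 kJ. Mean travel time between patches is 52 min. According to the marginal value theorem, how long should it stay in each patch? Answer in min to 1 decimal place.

140.6 min

By the marginal value theorem, leave when the instantaneous gain rate g'(t) equals the habitat-wide average g(t)/(T + t).
g'(t) = 0.73·260·t^-0.27. Setting 0.73·260·t^-0.27 = 260·t^0.73/(52+t) gives 0.73(52+t) = t, so 0.27·t = 0.73×52.
t* = 0.73×52/0.27 = 140.6 min.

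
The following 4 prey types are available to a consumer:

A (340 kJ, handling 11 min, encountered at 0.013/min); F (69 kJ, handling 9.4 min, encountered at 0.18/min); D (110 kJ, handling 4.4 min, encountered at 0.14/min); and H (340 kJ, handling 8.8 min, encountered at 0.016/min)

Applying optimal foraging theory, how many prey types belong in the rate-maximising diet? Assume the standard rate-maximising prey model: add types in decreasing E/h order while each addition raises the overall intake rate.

E/h in descending order: H 38.6, A 30.9, D 25, F 7.34 kJ/min. The optimal diet is the largest prefix of this list for which every included type satisfies E_i/h_i > R on the types above it.
Rate on top 1: 4.769. A: 30.9 > 4.769 → include.
Rate on top 2: 7.68. D: 25 > 7.68 → include.
Rate on top 3: 13.3. F: 7.34 < 13.3 → exclude; stop.
Optimal diet: H, A, D — 3 of 4 types.

3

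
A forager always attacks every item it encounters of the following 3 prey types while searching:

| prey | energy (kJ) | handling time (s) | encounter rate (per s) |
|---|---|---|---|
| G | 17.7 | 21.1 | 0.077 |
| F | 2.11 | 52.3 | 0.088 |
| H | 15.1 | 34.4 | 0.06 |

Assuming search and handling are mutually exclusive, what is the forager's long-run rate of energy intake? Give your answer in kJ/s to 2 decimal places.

0.26 kJ/s

Energy encountered per unit search time: 0.077×17.7 + 0.088×2.11 + 0.06×15.1 = 2.455 kJ/s.
Handling time per unit search time: 0.077×21.1 + 0.088×52.3 + 0.06×34.4 = 8.291.
Rate = 2.455/(1 + 8.291) = 0.2642 kJ/s.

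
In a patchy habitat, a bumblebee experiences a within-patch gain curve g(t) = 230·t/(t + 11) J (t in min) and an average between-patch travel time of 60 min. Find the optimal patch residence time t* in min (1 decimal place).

By the marginal value theorem, leave when the instantaneous gain rate g'(t) equals the habitat-wide average g(t)/(T + t).
g'(t) = 230·11/(t + 11)². Setting 230·11/(t+11)² = 230t/[(t+11)(60+t)] gives 11(60+t) = t(t+11), so t² = 11×60 = 660.
t* = √660 = 25.69 min.

25.7 min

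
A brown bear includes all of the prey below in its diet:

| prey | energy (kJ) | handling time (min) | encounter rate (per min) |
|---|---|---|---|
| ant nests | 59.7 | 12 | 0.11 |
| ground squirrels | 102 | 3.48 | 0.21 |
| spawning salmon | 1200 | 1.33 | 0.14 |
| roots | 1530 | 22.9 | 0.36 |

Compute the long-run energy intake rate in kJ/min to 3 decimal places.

R = (0.11×59.7 + 0.21×102 + 0.14×1200 + 0.36×1530) / (1 + 0.11×12 + 0.21×3.48 + 0.14×1.33 + 0.36×22.9) = 746.8/11.48 = 65.05 kJ/min.

65.045 kJ/min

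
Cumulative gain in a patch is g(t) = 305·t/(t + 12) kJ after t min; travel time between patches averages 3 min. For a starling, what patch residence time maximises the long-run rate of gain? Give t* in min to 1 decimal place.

6.0 min

Maximise g(t)/(T+t): set derivative to zero → g'(t)(T+t) = g(t).
g'(t) = 305·12/(t + 12)². Setting 305·12/(t+12)² = 305t/[(t+12)(3+t)] gives 12(3+t) = t(t+12), so t² = 12×3 = 36.
t* = √36 = 6 min.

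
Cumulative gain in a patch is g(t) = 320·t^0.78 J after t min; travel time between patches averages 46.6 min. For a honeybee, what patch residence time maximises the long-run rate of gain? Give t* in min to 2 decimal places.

165.22 min

Optimal t* satisfies g'(t*) = g(t*)/(T + t*).
g'(t) = 0.78·320·t^-0.22. Setting 0.78·320·t^-0.22 = 320·t^0.78/(46.6+t) gives 0.78(46.6+t) = t, so 0.22·t = 0.78×46.6.
t* = 0.78×46.6/0.22 = 165.2 min.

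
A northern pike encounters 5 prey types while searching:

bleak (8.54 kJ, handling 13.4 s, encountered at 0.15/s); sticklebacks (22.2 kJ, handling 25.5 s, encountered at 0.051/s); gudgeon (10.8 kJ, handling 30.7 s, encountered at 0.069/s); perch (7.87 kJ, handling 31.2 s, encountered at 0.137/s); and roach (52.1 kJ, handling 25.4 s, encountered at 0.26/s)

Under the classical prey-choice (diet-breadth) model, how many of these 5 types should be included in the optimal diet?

1

Profitabilities (E/h, kJ/s): roach 2.05, sticklebacks 0.871, bleak 0.637, gudgeon 0.352, perch 0.252. Add prey in this order while the next type's profitability exceeds the intake rate on those already taken.
Rate on top 1: 1.781. sticklebacks: 0.871 < 1.781 → exclude; stop.
Optimal diet: roach — 1 of 5 types.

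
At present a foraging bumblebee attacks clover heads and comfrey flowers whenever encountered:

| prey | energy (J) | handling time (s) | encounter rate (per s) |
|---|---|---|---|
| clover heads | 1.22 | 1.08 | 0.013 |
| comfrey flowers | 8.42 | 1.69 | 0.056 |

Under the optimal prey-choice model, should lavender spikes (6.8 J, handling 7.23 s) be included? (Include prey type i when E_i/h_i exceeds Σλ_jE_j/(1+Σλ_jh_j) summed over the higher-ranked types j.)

Yes

Intake rate on the current diet: R = (0.013×1.22 + 0.056×8.42) / (1 + 0.013×1.08 + 0.056×1.69) = 0.4874/1.109 = 0.4396 J/s.
Profitability of lavender spikes: 6.8/7.23 = 0.9405 J/s.
0.9405 > 0.4396, so adding lavender spikes raises the average — include it.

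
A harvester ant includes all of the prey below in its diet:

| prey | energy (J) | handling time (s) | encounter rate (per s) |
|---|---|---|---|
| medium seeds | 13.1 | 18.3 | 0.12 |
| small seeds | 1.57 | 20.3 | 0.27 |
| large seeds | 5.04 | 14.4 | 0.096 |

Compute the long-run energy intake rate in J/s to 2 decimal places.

R = (0.12×13.1 + 0.27×1.57 + 0.096×5.04) / (1 + 0.12×18.3 + 0.27×20.3 + 0.096×14.4) = 2.48/10.06 = 0.2465 J/s.

0.25 J/s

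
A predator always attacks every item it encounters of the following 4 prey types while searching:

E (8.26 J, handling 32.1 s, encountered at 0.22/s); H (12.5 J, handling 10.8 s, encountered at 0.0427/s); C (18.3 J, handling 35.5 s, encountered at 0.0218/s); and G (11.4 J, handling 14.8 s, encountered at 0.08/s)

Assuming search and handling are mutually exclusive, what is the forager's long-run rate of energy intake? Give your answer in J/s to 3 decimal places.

0.349 J/s

R = Σλ_iE_i / (1 + Σλ_ih_i)
Numerator: 0.22×8.26 + 0.0427×12.5 + 0.0218×18.3 + 0.08×11.4 = 3.662
Denominator: 1 + 0.22×32.1 + 0.0427×10.8 + 0.0218×35.5 + 0.08×14.8 = 10.48
R = 3.662/10.48 = 0.3494 J/s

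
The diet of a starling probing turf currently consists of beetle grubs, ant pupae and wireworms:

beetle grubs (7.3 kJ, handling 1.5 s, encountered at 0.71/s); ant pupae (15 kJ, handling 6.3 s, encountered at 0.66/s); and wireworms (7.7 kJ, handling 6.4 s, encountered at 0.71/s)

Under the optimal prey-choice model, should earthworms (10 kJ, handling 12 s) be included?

Current rate: (0.71×7.3 + 0.66×15 + 0.71×7.7)/(1 + 0.71×1.5 + 0.66×6.3 + 0.71×6.4) = 1.909 kJ/s.
earthworms: E/h = 10/12 = 0.8333 kJ/s.
0.8333 < 1.909, so adding earthworms would lower the average — exclude it.

No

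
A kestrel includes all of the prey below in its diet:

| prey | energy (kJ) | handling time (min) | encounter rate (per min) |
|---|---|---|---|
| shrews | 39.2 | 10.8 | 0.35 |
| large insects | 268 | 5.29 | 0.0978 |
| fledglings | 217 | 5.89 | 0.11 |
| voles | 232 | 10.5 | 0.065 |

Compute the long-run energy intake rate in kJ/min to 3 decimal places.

R = (0.35×39.2 + 0.0978×268 + 0.11×217 + 0.065×232) / (1 + 0.35×10.8 + 0.0978×5.29 + 0.11×5.89 + 0.065×10.5) = 78.88/6.628 = 11.9 kJ/min.

11.902 kJ/min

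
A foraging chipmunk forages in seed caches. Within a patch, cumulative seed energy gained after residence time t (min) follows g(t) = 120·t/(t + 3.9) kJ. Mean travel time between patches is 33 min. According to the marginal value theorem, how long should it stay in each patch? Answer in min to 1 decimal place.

11.3 min

By the marginal value theorem, leave when the instantaneous gain rate g'(t) equals the habitat-wide average g(t)/(T + t).
g'(t) = 120·3.9/(t + 3.9)². Setting 120·3.9/(t+3.9)² = 120t/[(t+3.9)(33+t)] gives 3.9(33+t) = t(t+3.9), so t² = 3.9×33 = 128.7.
t* = √128.7 = 11.34 min.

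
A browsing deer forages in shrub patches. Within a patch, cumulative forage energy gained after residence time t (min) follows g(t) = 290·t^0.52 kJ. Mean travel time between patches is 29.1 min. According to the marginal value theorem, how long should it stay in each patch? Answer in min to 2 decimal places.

31.53 min

Maximise g(t)/(T+t): set derivative to zero → g'(t)(T+t) = g(t).
g'(t) = 0.52·290·t^-0.48. Setting 0.52·290·t^-0.48 = 290·t^0.52/(29.1+t) gives 0.52(29.1+t) = t, so 0.48·t = 0.52×29.1.
t* = 0.52×29.1/0.48 = 31.53 min.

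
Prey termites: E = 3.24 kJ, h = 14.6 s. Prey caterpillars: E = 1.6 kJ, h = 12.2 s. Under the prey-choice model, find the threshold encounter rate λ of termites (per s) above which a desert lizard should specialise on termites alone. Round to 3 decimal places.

The zero-one rule: include caterpillars iff E₂/h₂ > λE₁/(1+λh₁). Equality gives the switch point.
λE₁h₂ = E₂ + λE₂h₁ ⇒ λ = E₂/(E₁h₂ − E₂h₁) = 1.6/(39.53 − 23.36) = 0.09896 per s.

0.099 per s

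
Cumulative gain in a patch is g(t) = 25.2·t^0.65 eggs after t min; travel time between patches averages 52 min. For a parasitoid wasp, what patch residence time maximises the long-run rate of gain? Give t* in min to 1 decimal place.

Optimal t* satisfies g'(t*) = g(t*)/(T + t*).
g'(t) = 0.65·25.2·t^-0.35. Setting 0.65·25.2·t^-0.35 = 25.2·t^0.65/(52+t) gives 0.65(52+t) = t, so 0.35·t = 0.65×52.
t* = 0.65×52/0.35 = 96.57 min.

96.6 min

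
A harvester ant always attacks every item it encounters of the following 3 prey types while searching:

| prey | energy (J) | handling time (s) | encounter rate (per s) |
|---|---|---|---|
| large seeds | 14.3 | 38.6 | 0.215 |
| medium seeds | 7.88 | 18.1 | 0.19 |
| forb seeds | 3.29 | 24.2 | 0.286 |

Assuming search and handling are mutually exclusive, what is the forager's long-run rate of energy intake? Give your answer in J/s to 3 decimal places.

R = (0.215×14.3 + 0.19×7.88 + 0.286×3.29) / (1 + 0.215×38.6 + 0.19×18.1 + 0.286×24.2) = 5.513/19.66 = 0.2804 J/s.

0.280 J/s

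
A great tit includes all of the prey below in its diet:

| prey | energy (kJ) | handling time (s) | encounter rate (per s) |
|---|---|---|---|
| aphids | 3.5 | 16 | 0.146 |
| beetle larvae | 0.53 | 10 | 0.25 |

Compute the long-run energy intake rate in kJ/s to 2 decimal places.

0.11 kJ/s

Energy encountered per unit search time: 0.146×3.5 + 0.25×0.53 = 0.6435 kJ/s.
Handling time per unit search time: 0.146×16 + 0.25×10 = 4.836.
Rate = 0.6435/(1 + 4.836) = 0.1103 kJ/s.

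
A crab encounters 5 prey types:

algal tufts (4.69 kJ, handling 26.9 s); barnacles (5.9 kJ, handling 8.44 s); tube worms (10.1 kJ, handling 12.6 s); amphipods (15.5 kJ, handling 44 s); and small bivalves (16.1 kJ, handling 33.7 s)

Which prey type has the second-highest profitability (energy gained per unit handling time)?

Profitability E/h (kJ/s): algal tufts = 4.69/26.9 = 0.174, barnacles = 5.9/8.44 = 0.699, tube worms = 10.1/12.6 = 0.802, amphipods = 15.5/44 = 0.352, small bivalves = 16.1/33.7 = 0.478.
Ranked: tube worms > barnacles > small bivalves > amphipods > algal tufts.

barnacles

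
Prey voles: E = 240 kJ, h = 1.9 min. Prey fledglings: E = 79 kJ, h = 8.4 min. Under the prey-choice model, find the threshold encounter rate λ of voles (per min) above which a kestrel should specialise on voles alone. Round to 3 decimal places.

Drop fledglings once their profitability E₂/h₂ falls below the rate achievable on voles alone: E₂/h₂ = λE₁/(1 + λh₁).
Solve for λ: λE₁h₂ = E₂(1 + λh₁) → λ(E₁h₂ − E₂h₁) = E₂ → λ = E₂/(E₁h₂ − E₂h₁).
λ = 79/(240×8.4 − 79×1.9) = 79/1866 = 0.04234 per min.

0.042 per min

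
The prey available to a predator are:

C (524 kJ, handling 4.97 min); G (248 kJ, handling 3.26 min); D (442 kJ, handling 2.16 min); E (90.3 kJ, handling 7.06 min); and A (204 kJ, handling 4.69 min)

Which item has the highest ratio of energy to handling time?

Profitability E/h (kJ/min): C = 524/4.97 = 105, G = 248/3.26 = 76.1, D = 442/2.16 = 205, E = 90.3/7.06 = 12.8, A = 204/4.69 = 43.5.
Ranked: D > C > G > A > E.

D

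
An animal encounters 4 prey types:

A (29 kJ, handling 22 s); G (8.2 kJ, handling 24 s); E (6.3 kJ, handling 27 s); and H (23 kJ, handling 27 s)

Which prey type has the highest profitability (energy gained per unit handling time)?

Profitability E/h (kJ/s): A = 29/22 = 1.32, G = 8.2/24 = 0.342, E = 6.3/27 = 0.233, H = 23/27 = 0.852.
Ranked: A > H > G > E.

A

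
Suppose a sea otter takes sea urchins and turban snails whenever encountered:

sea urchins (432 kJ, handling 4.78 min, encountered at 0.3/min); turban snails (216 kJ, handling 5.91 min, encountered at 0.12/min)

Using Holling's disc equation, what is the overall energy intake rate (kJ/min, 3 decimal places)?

49.478 kJ/min

Energy encountered per unit search time: 0.3×432 + 0.12×216 = 155.5 kJ/min.
Handling time per unit search time: 0.3×4.78 + 0.12×5.91 = 2.143.
Rate = 155.5/(1 + 2.143) = 49.48 kJ/min.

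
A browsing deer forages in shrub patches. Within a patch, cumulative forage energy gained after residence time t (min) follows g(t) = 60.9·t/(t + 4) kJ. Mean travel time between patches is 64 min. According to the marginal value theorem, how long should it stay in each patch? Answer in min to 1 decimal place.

Optimal t* satisfies g'(t*) = g(t*)/(T + t*).
g'(t) = 60.9·4/(t + 4)². Setting 60.9·4/(t+4)² = 60.9t/[(t+4)(64+t)] gives 4(64+t) = t(t+4), so t² = 4×64 = 256.
t* = √256 = 16 min.

16.0 min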